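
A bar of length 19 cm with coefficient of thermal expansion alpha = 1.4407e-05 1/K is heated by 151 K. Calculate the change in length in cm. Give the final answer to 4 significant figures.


dL = L0 * alpha * dT
dL = 19 * 1.4407e-05 * 151
dL = 0.04133 cm


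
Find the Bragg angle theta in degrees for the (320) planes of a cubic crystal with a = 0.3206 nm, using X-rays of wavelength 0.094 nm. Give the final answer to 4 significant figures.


d = a / sqrt(h^2+k^2+l^2)
d = 0.3206 / sqrt(13) = 0.0889184 nm
lambda = 2*d*sin(theta)  =>  sin(theta) = lambda / (2*d)
sin(theta) = 0.094 / (2 * 0.0889184) = 0.528574
theta = 31.91 deg


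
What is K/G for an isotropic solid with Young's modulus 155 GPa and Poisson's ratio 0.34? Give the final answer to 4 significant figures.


G = E / (2*(1+nu))
G = 155 / (2*(1+0.34)) = 57.8358 GPa
K = E / (3*(1-2*nu))
K = 155 / (3*(1-2*0.34)) = 161.458 GPa
K/G = 161.458 / 57.8358 = 2.792


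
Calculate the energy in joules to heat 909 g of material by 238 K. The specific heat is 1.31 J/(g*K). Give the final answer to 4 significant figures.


Q = m * cp * dT
Q = 909 * 1.31 * 238
Q = 283400 J


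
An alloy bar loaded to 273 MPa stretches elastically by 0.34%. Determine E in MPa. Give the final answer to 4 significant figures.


E = sigma / epsilon
epsilon = 0.34% = 3.4e-03
E = 273 / 3.4e-03
E = 80290 MPa


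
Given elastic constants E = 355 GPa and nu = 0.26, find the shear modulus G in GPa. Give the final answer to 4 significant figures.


G = E / (2*(1+nu))
G = 355 / (2*(1+0.26))
G = 140.9 GPa


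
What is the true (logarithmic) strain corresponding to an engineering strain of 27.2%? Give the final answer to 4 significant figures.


epsilon_true = ln(1 + epsilon_eng)
epsilon_true = ln(1 + 0.272)
epsilon_true = 0.2406


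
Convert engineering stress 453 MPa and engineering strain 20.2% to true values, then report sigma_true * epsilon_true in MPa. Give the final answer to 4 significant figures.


sigma_true = sigma_eng * (1 + epsilon_eng)
sigma_true = 453 * (1 + 0.202) = 544.506 MPa
epsilon_true = ln(1 + epsilon_eng)
epsilon_true = ln(1 + 0.202) = 0.183987
sigma_true * epsilon_true = 544.506 * 0.183987 = 100.2 MPa


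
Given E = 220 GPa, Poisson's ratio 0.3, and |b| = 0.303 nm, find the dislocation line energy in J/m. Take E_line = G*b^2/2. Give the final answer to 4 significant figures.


Step 1: G = E / (2*(1+nu))
G = 220 / (2*(1+0.3)) = 84.6154 GPa = 8.46154e+10 Pa
Step 2: E_line = G*b^2/2
b = 0.303 nm = 3.03e-10 m
E_line = 0.5 * 8.46154e+10 * (3.03e-10)^2 = 3.884e-09 J/m


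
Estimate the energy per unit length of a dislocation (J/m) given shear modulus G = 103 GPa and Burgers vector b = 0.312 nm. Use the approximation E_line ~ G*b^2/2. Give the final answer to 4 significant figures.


E = G*b^2/2
b = 0.312 nm = 3.12e-10 m
G = 103 GPa = 1.03e+11 Pa
E = 0.5 * 1.03e+11 * (3.12e-10)^2
E = 5.013e-09 J/m


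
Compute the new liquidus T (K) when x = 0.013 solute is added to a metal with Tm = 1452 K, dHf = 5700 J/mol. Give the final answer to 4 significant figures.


dT = R*Tm^2*x / dHf
dT = 8.314 * 1452^2 * 0.013 / 5700
dT = 39.9771 K
T_new = 1452 - 39.9771 = 1412 K


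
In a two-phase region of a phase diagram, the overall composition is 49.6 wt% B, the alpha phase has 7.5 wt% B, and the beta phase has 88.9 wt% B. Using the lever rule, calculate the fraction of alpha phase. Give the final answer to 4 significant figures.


f_alpha = (C_beta - C0) / (C_beta - C_alpha)
f_alpha = (88.9 - 49.6) / (88.9 - 7.5)
f_alpha = 0.4828


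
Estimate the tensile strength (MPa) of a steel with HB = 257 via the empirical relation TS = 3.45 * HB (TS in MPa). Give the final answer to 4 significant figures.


TS (MPa) = 3.45 * HB
TS = 3.45 * 257
TS = 886.7 MPa


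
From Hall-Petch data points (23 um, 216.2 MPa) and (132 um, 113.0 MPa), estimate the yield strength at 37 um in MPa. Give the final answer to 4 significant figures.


sigma_y = sigma0 + k / sqrt(d)
1/sqrt(d1) = 1/sqrt(2.3e-05) = 208.514;  1/sqrt(d2) = 87.0388
k = (sigma1 - sigma2) / (1/sqrt(d1) - 1/sqrt(d2)) = (216.2 - 113.0) / (208.514 - 87.0388) = 0.849553 MPa*m^0.5
sigma0 = sigma1 - k/sqrt(d1) = 216.2 - 0.849553*208.514 = 39.0559 MPa
sigma_y(d3) = 39.0559 + 0.849553 / sqrt(3.7e-05) = 178.7 MPa


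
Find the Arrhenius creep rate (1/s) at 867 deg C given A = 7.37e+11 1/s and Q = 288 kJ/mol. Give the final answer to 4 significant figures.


rate = A * exp(-Q / (R*T))
T = 867 + 273.15 = 1140.15 K
rate = 7.37e+11 * exp(-288e3 / (8.314 * 1140.15))
rate = 0.04706 1/s


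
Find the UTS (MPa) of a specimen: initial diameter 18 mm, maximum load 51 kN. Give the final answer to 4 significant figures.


A0 = pi*(d/2)^2 = pi*(18/2)^2 = 254.469 mm^2
UTS = F_max / A0 = 51*1000 / 254.469
UTS = 200.4 MPa


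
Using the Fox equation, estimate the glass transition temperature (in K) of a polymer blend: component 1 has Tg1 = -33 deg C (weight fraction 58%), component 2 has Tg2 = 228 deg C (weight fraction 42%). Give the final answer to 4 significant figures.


1/Tg = w1/Tg1 + w2/Tg2 (in Kelvin)
Tg1 = 240.15 K, Tg2 = 501.15 K
1/Tg = 0.58/240.15 + 0.42/501.15
Tg = 307.4 K


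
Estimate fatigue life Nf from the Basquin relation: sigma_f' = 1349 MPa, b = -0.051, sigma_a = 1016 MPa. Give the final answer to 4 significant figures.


sigma_a = sigma_f' * (2*Nf)^b
2*Nf = (sigma_a / sigma_f')^(1/b)
2*Nf = (1016 / 1349)^(1/-0.051)
2*Nf = 259.468
Nf = 129.7 cycles


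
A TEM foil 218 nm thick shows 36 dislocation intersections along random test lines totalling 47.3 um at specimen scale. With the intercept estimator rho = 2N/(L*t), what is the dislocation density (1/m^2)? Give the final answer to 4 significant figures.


rho = 2N / (L * t)
L = 47.3 um = 4.73e-05 m, t = 218 nm = 2.18e-07 m
rho = 2 * 36 / (4.73e-05 * 2.18e-07)
rho = 6.983e+12 1/m^2


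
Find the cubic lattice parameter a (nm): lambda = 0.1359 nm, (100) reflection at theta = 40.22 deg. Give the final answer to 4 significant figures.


d = lambda / (2*sin(theta))
d = 0.1359 / (2*sin(40.22 deg))
d = 0.105231 nm
a = d * sqrt(h^2+k^2+l^2) = 0.105231 * sqrt(1)
a = 0.1052 nm


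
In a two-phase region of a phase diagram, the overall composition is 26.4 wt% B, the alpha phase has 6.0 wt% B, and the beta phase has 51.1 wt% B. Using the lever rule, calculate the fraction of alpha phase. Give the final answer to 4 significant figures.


f_alpha = (C_beta - C0) / (C_beta - C_alpha)
f_alpha = (51.1 - 26.4) / (51.1 - 6.0)
f_alpha = 0.5477


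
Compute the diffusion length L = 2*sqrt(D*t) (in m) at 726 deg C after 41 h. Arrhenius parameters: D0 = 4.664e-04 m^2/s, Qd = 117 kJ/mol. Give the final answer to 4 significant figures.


Step 1: D = D0 * exp(-Qd/(R*T))
T = 999.15 K
D = 4.664e-04 * exp(-117e3 / (8.314 * 999.15)) = 3.56357e-10 m^2/s
Step 2: L = 2*sqrt(D*t)
t = 41 h = 147600 s
L = 2*sqrt(3.56357e-10 * 147600) = 0.0145 m


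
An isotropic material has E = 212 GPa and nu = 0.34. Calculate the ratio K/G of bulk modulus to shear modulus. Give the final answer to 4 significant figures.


G = E / (2*(1+nu))
G = 212 / (2*(1+0.34)) = 79.1045 GPa
K = E / (3*(1-2*nu))
K = 212 / (3*(1-2*0.34)) = 220.833 GPa
K/G = 220.833 / 79.1045 = 2.792


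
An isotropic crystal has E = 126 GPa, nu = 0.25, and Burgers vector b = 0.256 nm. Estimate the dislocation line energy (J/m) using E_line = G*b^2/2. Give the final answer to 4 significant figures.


Step 1: G = E / (2*(1+nu))
G = 126 / (2*(1+0.25)) = 50.4 GPa = 5.04e+10 Pa
Step 2: E_line = G*b^2/2
b = 0.256 nm = 2.56e-10 m
E_line = 0.5 * 5.04e+10 * (2.56e-10)^2 = 1.652e-09 J/m


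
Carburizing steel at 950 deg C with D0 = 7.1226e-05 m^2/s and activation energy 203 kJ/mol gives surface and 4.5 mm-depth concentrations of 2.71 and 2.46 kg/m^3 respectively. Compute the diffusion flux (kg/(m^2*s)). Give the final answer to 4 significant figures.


Step 1: D = D0 * exp(-Qd/(R*T))
T = 950 + 273.15 = 1223.15 K
D = 7.1226e-05 * exp(-203e3 / (8.314 * 1223.15)) = 1.52478e-13 m^2/s
Step 2: J = D * (C1 - C2) / dx
J = 1.52478e-13 * (2.71 - 2.46) / 4.5e-03
J = 8.471e-12 kg/(m^2*s)


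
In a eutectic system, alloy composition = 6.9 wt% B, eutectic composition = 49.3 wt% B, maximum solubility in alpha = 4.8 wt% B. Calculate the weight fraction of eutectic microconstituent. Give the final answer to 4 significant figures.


f_primary = (C_e - C0) / (C_e - C_alpha_max)
f_primary = (49.3 - 6.9) / (49.3 - 4.8)
f_primary = 0.952809
f_eutectic = 1 - 0.952809 = 0.04719


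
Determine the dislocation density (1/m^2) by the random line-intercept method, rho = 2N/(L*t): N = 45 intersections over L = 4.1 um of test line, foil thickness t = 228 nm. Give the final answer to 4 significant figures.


rho = 2N / (L * t)
L = 4.1 um = 4.1e-06 m, t = 228 nm = 2.28e-07 m
rho = 2 * 45 / (4.1e-06 * 2.28e-07)
rho = 9.628e+13 1/m^2


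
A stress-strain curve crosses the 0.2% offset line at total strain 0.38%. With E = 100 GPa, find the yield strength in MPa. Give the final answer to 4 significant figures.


Offset strain = 0.002
Elastic strain at yield = total_strain - offset = 3.8e-03 - 0.002 = 1.8e-03
sigma_y = E * elastic_strain = 100000 * 1.8e-03
sigma_y = 180 MPa


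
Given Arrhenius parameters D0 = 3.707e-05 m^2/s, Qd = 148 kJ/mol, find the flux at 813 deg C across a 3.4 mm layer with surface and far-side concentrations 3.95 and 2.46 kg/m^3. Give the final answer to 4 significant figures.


Step 1: D = D0 * exp(-Qd/(R*T))
T = 813 + 273.15 = 1086.15 K
D = 3.707e-05 * exp(-148e3 / (8.314 * 1086.15)) = 2.82628e-12 m^2/s
Step 2: J = D * (C1 - C2) / dx
J = 2.82628e-12 * (3.95 - 2.46) / 3.4e-03
J = 1.239e-09 kg/(m^2*s)


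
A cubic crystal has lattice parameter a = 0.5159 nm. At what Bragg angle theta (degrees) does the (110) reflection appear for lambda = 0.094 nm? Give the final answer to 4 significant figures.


d = a / sqrt(h^2+k^2+l^2)
d = 0.5159 / sqrt(2) = 0.364796 nm
lambda = 2*d*sin(theta)  =>  sin(theta) = lambda / (2*d)
sin(theta) = 0.094 / (2 * 0.364796) = 0.128839
theta = 7.403 deg


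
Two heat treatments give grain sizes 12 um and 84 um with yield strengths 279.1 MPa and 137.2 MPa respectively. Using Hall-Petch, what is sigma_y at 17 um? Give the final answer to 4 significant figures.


sigma_y = sigma0 + k / sqrt(d)
1/sqrt(d1) = 1/sqrt(1.2e-05) = 288.675;  1/sqrt(d2) = 109.109
k = (sigma1 - sigma2) / (1/sqrt(d1) - 1/sqrt(d2)) = (279.1 - 137.2) / (288.675 - 109.109) = 0.790238 MPa*m^0.5
sigma0 = sigma1 - k/sqrt(d1) = 279.1 - 0.790238*288.675 = 50.978 MPa
sigma_y(d3) = 50.978 + 0.790238 / sqrt(1.7e-05) = 242.6 MPa


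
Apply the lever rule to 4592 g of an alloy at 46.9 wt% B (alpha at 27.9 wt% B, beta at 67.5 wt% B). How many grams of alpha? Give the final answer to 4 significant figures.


f_alpha = (C_beta - C0) / (C_beta - C_alpha)
f_alpha = (67.5 - 46.9) / (67.5 - 27.9) = 0.520202
m_alpha = f_alpha * m_total = 0.520202 * 4592 = 2389 g


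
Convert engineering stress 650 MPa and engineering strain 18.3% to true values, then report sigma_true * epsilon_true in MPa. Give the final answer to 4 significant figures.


sigma_true = sigma_eng * (1 + epsilon_eng)
sigma_true = 650 * (1 + 0.183) = 768.95 MPa
epsilon_true = ln(1 + epsilon_eng)
epsilon_true = ln(1 + 0.183) = 0.168054
sigma_true * epsilon_true = 768.95 * 0.168054 = 129.2 MPa


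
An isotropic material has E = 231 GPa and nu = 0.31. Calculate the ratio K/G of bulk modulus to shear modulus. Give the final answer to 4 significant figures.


G = E / (2*(1+nu))
G = 231 / (2*(1+0.31)) = 88.1679 GPa
K = E / (3*(1-2*nu))
K = 231 / (3*(1-2*0.31)) = 202.632 GPa
K/G = 202.632 / 88.1679 = 2.298


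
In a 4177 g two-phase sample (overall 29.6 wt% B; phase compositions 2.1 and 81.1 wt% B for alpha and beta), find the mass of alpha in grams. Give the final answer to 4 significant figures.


f_alpha = (C_beta - C0) / (C_beta - C_alpha)
f_alpha = (81.1 - 29.6) / (81.1 - 2.1) = 0.651899
m_alpha = f_alpha * m_total = 0.651899 * 4177 = 2723 g


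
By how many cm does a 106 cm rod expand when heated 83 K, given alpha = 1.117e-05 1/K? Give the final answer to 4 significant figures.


dL = L0 * alpha * dT
dL = 106 * 1.117e-05 * 83
dL = 0.09827 cm


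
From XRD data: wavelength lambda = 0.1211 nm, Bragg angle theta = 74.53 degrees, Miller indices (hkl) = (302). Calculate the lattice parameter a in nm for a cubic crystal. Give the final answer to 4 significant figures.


d = lambda / (2*sin(theta))
d = 0.1211 / (2*sin(74.53 deg))
d = 0.0628262 nm
a = d * sqrt(h^2+k^2+l^2) = 0.0628262 * sqrt(13)
a = 0.2265 nm


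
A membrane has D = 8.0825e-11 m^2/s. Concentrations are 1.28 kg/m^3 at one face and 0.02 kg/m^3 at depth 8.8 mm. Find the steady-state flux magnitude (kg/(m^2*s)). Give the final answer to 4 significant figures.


J = -D * (dC/dx) = D * (C1 - C2) / dx
J = 8.0825e-11 * (1.28 - 0.02) / 8.8e-03
J = 1.157e-08 kg/(m^2*s)


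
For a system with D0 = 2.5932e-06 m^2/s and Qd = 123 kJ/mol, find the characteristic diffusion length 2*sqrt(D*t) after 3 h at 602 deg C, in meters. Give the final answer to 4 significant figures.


Step 1: D = D0 * exp(-Qd/(R*T))
T = 875.15 K
D = 2.5932e-06 * exp(-123e3 / (8.314 * 875.15)) = 1.18068e-13 m^2/s
Step 2: L = 2*sqrt(D*t)
t = 3 h = 10800 s
L = 2*sqrt(1.18068e-13 * 10800) = 7.142e-05 m


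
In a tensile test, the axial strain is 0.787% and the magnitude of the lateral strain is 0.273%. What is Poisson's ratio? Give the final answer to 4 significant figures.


nu = -epsilon_lat / epsilon_axial
Lateral strain is contraction (negative), so using magnitudes:
nu = 0.273 / 0.787
nu = 0.3469


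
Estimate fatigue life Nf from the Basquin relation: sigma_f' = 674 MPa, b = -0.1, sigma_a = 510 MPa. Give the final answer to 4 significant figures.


sigma_a = sigma_f' * (2*Nf)^b
2*Nf = (sigma_a / sigma_f')^(1/b)
2*Nf = (510 / 674)^(1/-0.1)
2*Nf = 16.2516
Nf = 8.126 cycles


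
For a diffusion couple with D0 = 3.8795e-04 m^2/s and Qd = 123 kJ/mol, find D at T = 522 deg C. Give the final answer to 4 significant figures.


D = D0 * exp(-Qd / (R*T))
T = 795.15 K
D = 3.8795e-04 * exp(-123e3 / (8.314 * 795.15))
D = 3.224e-12 m^2/s


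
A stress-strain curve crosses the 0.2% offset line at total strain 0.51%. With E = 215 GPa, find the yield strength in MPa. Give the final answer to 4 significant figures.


Offset strain = 0.002
Elastic strain at yield = total_strain - offset = 5.1e-03 - 0.002 = 3.1e-03
sigma_y = E * elastic_strain = 215000 * 3.1e-03
sigma_y = 666.5 MPa


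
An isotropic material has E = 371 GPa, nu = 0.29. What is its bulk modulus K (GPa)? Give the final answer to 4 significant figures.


K = E / (3*(1-2*nu))
K = 371 / (3*(1-2*0.29))
K = 294.4 GPa


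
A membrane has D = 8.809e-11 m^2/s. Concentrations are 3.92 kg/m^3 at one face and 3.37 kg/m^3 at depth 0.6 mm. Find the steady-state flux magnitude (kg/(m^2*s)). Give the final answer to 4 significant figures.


J = -D * (dC/dx) = D * (C1 - C2) / dx
J = 8.809e-11 * (3.92 - 3.37) / 6e-04
J = 8.075e-08 kg/(m^2*s)


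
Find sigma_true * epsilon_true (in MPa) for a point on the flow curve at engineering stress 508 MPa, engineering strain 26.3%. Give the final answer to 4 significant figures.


sigma_true = sigma_eng * (1 + epsilon_eng)
sigma_true = 508 * (1 + 0.263) = 641.604 MPa
epsilon_true = ln(1 + epsilon_eng)
epsilon_true = ln(1 + 0.263) = 0.23349
sigma_true * epsilon_true = 641.604 * 0.23349 = 149.8 MPa


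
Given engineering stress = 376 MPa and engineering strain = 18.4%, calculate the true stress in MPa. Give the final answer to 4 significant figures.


sigma_true = sigma_eng * (1 + epsilon_eng)
sigma_true = 376 * (1 + 0.184)
sigma_true = 445.2 MPa


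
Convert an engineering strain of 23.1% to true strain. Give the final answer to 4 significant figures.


epsilon_true = ln(1 + epsilon_eng)
epsilon_true = ln(1 + 0.231)
epsilon_true = 0.2078


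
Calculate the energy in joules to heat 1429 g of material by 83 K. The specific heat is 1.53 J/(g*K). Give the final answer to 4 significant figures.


Q = m * cp * dT
Q = 1429 * 1.53 * 83
Q = 181500 J


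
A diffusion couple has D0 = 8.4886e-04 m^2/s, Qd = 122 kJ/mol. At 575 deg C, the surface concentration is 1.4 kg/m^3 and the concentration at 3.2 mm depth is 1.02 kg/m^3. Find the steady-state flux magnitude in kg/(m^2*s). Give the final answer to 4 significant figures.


Step 1: D = D0 * exp(-Qd/(R*T))
T = 575 + 273.15 = 848.15 K
D = 8.4886e-04 * exp(-122e3 / (8.314 * 848.15)) = 2.60019e-11 m^2/s
Step 2: J = D * (C1 - C2) / dx
J = 2.60019e-11 * (1.4 - 1.02) / 3.2e-03
J = 3.088e-09 kg/(m^2*s)


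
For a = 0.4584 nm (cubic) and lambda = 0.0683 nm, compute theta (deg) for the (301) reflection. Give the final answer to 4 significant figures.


d = a / sqrt(h^2+k^2+l^2)
d = 0.4584 / sqrt(10) = 0.144959 nm
lambda = 2*d*sin(theta)  =>  sin(theta) = lambda / (2*d)
sin(theta) = 0.0683 / (2 * 0.144959) = 0.235584
theta = 13.63 deg


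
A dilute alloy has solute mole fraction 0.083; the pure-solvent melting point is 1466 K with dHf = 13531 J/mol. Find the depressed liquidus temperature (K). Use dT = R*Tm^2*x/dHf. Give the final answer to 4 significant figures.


dT = R*Tm^2*x / dHf
dT = 8.314 * 1466^2 * 0.083 / 13531
dT = 109.604 K
T_new = 1466 - 109.604 = 1356 K


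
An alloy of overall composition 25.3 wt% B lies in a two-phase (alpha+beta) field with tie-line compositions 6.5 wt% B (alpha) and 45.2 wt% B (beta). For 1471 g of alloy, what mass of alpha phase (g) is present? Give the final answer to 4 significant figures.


f_alpha = (C_beta - C0) / (C_beta - C_alpha)
f_alpha = (45.2 - 25.3) / (45.2 - 6.5) = 0.514212
m_alpha = f_alpha * m_total = 0.514212 * 1471 = 756.4 g


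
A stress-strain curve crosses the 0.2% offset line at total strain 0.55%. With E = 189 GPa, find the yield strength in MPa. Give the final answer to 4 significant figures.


Offset strain = 0.002
Elastic strain at yield = total_strain - offset = 5.5e-03 - 0.002 = 3.5e-03
sigma_y = E * elastic_strain = 189000 * 3.5e-03
sigma_y = 661.5 MPa


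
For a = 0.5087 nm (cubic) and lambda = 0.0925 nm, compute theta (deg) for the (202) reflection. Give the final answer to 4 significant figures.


d = a / sqrt(h^2+k^2+l^2)
d = 0.5087 / sqrt(8) = 0.179853 nm
lambda = 2*d*sin(theta)  =>  sin(theta) = lambda / (2*d)
sin(theta) = 0.0925 / (2 * 0.179853) = 0.257155
theta = 14.9 deg


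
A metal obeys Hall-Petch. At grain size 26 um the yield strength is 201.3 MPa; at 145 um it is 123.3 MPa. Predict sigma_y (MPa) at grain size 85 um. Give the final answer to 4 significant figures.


sigma_y = sigma0 + k / sqrt(d)
1/sqrt(d1) = 1/sqrt(2.6e-05) = 196.116;  1/sqrt(d2) = 83.0455
k = (sigma1 - sigma2) / (1/sqrt(d1) - 1/sqrt(d2)) = (201.3 - 123.3) / (196.116 - 83.0455) = 0.689834 MPa*m^0.5
sigma0 = sigma1 - k/sqrt(d1) = 201.3 - 0.689834*196.116 = 66.0124 MPa
sigma_y(d3) = 66.0124 + 0.689834 / sqrt(8.5e-05) = 140.8 MPa


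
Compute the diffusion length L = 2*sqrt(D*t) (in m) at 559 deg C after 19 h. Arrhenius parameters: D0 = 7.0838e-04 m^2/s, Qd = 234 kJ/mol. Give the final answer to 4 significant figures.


Step 1: D = D0 * exp(-Qd/(R*T))
T = 832.15 K
D = 7.0838e-04 * exp(-234e3 / (8.314 * 832.15)) = 1.45008e-18 m^2/s
Step 2: L = 2*sqrt(D*t)
t = 19 h = 68400 s
L = 2*sqrt(1.45008e-18 * 68400) = 6.299e-07 m


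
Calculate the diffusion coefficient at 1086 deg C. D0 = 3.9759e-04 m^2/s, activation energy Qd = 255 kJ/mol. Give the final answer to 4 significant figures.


D = D0 * exp(-Qd / (R*T))
T = 1359.15 K
D = 3.9759e-04 * exp(-255e3 / (8.314 * 1359.15))
D = 6.295e-14 m^2/s


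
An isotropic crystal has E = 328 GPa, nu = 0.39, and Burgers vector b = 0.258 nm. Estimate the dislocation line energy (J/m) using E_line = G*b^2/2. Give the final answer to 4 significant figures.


Step 1: G = E / (2*(1+nu))
G = 328 / (2*(1+0.39)) = 117.986 GPa = 1.17986e+11 Pa
Step 2: E_line = G*b^2/2
b = 0.258 nm = 2.58e-10 m
E_line = 0.5 * 1.17986e+11 * (2.58e-10)^2 = 3.927e-09 J/m


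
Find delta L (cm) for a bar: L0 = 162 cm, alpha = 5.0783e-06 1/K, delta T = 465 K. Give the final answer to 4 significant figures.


dL = L0 * alpha * dT
dL = 162 * 5.0783e-06 * 465
dL = 0.3825 cm


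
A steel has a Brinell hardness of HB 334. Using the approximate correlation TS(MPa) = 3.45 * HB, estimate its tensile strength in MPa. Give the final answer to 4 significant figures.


TS (MPa) = 3.45 * HB
TS = 3.45 * 334
TS = 1152 MPa


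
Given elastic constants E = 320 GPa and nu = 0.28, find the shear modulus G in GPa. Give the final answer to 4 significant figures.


G = E / (2*(1+nu))
G = 320 / (2*(1+0.28))
G = 125 GPa


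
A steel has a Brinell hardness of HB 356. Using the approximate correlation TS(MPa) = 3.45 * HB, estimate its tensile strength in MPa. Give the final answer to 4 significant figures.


TS (MPa) = 3.45 * HB
TS = 3.45 * 356
TS = 1228 MPa


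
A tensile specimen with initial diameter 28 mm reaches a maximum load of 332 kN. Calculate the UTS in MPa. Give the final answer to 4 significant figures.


A0 = pi*(d/2)^2 = pi*(28/2)^2 = 615.752 mm^2
UTS = F_max / A0 = 332*1000 / 615.752
UTS = 539.2 MPa


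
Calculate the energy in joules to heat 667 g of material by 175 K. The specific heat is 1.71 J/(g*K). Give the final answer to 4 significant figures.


Q = m * cp * dT
Q = 667 * 1.71 * 175
Q = 199600 J


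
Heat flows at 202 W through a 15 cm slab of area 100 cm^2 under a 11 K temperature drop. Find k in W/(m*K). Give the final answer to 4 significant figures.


k = Q*L / (A*dT)
L = 0.15 m, A = 0.01 m^2
k = 202 * 0.15 / (0.01 * 11)
k = 275.5 W/(m*K)


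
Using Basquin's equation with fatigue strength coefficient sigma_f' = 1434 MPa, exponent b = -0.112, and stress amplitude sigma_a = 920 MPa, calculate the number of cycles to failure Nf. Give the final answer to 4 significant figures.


sigma_a = sigma_f' * (2*Nf)^b
2*Nf = (sigma_a / sigma_f')^(1/b)
2*Nf = (920 / 1434)^(1/-0.112)
2*Nf = 52.6118
Nf = 26.31 cycles


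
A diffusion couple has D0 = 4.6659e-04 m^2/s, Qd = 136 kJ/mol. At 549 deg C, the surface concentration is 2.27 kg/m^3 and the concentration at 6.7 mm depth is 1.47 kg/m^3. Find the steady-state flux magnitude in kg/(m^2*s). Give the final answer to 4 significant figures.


Step 1: D = D0 * exp(-Qd/(R*T))
T = 549 + 273.15 = 822.15 K
D = 4.6659e-04 * exp(-136e3 / (8.314 * 822.15)) = 1.06653e-12 m^2/s
Step 2: J = D * (C1 - C2) / dx
J = 1.06653e-12 * (2.27 - 1.47) / 6.7e-03
J = 1.273e-10 kg/(m^2*s)


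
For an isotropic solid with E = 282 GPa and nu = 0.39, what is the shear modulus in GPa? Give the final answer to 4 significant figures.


G = E / (2*(1+nu))
G = 282 / (2*(1+0.39))
G = 101.4 GPa


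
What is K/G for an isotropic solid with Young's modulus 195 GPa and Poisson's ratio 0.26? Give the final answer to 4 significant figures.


G = E / (2*(1+nu))
G = 195 / (2*(1+0.26)) = 77.381 GPa
K = E / (3*(1-2*nu))
K = 195 / (3*(1-2*0.26)) = 135.417 GPa
K/G = 135.417 / 77.381 = 1.75


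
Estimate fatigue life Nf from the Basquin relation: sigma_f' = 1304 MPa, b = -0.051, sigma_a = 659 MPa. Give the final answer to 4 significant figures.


sigma_a = sigma_f' * (2*Nf)^b
2*Nf = (sigma_a / sigma_f')^(1/b)
2*Nf = (659 / 1304)^(1/-0.051)
2*Nf = 648054
Nf = 324000 cycles


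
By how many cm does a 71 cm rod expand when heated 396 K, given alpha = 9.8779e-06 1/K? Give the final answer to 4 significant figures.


dL = L0 * alpha * dT
dL = 71 * 9.8779e-06 * 396
dL = 0.2777 cm


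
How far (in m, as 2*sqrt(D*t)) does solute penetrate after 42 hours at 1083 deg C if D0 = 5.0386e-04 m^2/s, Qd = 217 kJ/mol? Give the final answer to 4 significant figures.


Step 1: D = D0 * exp(-Qd/(R*T))
T = 1356.15 K
D = 5.0386e-04 * exp(-217e3 / (8.314 * 1356.15)) = 2.20724e-12 m^2/s
Step 2: L = 2*sqrt(D*t)
t = 42 h = 151200 s
L = 2*sqrt(2.20724e-12 * 151200) = 1.155e-03 m


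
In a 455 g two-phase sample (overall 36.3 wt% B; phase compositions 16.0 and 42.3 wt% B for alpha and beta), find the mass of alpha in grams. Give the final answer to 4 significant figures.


f_alpha = (C_beta - C0) / (C_beta - C_alpha)
f_alpha = (42.3 - 36.3) / (42.3 - 16.0) = 0.228137
m_alpha = f_alpha * m_total = 0.228137 * 455 = 103.8 g


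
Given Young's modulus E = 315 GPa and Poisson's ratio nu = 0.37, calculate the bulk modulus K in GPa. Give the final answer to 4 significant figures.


K = E / (3*(1-2*nu))
K = 315 / (3*(1-2*0.37))
K = 403.8 GPa


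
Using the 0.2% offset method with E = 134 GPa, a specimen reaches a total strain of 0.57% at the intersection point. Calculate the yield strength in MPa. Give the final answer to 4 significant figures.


Offset strain = 0.002
Elastic strain at yield = total_strain - offset = 5.7e-03 - 0.002 = 3.7e-03
sigma_y = E * elastic_strain = 134000 * 3.7e-03
sigma_y = 495.8 MPa


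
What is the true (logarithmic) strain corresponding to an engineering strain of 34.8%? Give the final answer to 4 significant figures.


epsilon_true = ln(1 + epsilon_eng)
epsilon_true = ln(1 + 0.348)
epsilon_true = 0.2986


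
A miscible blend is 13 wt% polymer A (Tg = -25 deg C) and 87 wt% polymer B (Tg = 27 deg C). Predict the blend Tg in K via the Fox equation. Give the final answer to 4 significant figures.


1/Tg = w1/Tg1 + w2/Tg2 (in Kelvin)
Tg1 = 248.15 K, Tg2 = 300.15 K
1/Tg = 0.13/248.15 + 0.87/300.15
Tg = 292.2 K


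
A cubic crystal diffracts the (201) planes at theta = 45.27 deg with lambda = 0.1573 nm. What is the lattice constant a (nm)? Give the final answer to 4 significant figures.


d = lambda / (2*sin(theta))
d = 0.1573 / (2*sin(45.27 deg))
d = 0.110707 nm
a = d * sqrt(h^2+k^2+l^2) = 0.110707 * sqrt(5)
a = 0.2475 nm


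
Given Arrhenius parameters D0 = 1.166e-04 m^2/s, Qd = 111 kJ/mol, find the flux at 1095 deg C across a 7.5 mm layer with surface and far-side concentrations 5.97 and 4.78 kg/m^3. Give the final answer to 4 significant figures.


Step 1: D = D0 * exp(-Qd/(R*T))
T = 1095 + 273.15 = 1368.15 K
D = 1.166e-04 * exp(-111e3 / (8.314 * 1368.15)) = 6.74021e-09 m^2/s
Step 2: J = D * (C1 - C2) / dx
J = 6.74021e-09 * (5.97 - 4.78) / 7.5e-03
J = 1.069e-06 kg/(m^2*s)


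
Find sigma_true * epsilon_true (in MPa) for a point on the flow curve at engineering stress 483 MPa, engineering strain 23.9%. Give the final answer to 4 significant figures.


sigma_true = sigma_eng * (1 + epsilon_eng)
sigma_true = 483 * (1 + 0.239) = 598.437 MPa
epsilon_true = ln(1 + epsilon_eng)
epsilon_true = ln(1 + 0.239) = 0.214305
sigma_true * epsilon_true = 598.437 * 0.214305 = 128.2 MPa


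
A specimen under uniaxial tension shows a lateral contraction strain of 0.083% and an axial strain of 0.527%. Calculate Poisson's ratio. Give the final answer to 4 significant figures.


nu = -epsilon_lat / epsilon_axial
Lateral strain is contraction (negative), so using magnitudes:
nu = 0.083 / 0.527
nu = 0.1575


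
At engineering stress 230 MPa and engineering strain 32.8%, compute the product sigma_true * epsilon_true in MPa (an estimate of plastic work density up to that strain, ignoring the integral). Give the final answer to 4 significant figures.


sigma_true = sigma_eng * (1 + epsilon_eng)
sigma_true = 230 * (1 + 0.328) = 305.44 MPa
epsilon_true = ln(1 + epsilon_eng)
epsilon_true = ln(1 + 0.328) = 0.283674
sigma_true * epsilon_true = 305.44 * 0.283674 = 86.65 MPa


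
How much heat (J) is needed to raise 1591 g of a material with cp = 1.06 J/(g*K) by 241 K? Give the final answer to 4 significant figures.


Q = m * cp * dT
Q = 1591 * 1.06 * 241
Q = 406400 J


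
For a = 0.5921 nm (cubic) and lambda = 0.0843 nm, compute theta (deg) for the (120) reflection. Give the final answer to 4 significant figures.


d = a / sqrt(h^2+k^2+l^2)
d = 0.5921 / sqrt(5) = 0.264795 nm
lambda = 2*d*sin(theta)  =>  sin(theta) = lambda / (2*d)
sin(theta) = 0.0843 / (2 * 0.264795) = 0.15918
theta = 9.159 deg


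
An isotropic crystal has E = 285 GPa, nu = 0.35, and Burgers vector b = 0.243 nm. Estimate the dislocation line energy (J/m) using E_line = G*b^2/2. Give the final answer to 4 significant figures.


Step 1: G = E / (2*(1+nu))
G = 285 / (2*(1+0.35)) = 105.556 GPa = 1.05556e+11 Pa
Step 2: E_line = G*b^2/2
b = 0.243 nm = 2.43e-10 m
E_line = 0.5 * 1.05556e+11 * (2.43e-10)^2 = 3.116e-09 J/m


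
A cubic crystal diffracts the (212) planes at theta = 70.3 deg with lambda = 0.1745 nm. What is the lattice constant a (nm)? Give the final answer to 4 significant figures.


d = lambda / (2*sin(theta))
d = 0.1745 / (2*sin(70.3 deg))
d = 0.0926742 nm
a = d * sqrt(h^2+k^2+l^2) = 0.0926742 * sqrt(9)
a = 0.278 nm


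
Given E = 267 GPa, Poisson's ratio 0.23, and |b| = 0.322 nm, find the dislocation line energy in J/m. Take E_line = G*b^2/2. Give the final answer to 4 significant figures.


Step 1: G = E / (2*(1+nu))
G = 267 / (2*(1+0.23)) = 108.537 GPa = 1.08537e+11 Pa
Step 2: E_line = G*b^2/2
b = 0.322 nm = 3.22e-10 m
E_line = 0.5 * 1.08537e+11 * (3.22e-10)^2 = 5.627e-09 J/m


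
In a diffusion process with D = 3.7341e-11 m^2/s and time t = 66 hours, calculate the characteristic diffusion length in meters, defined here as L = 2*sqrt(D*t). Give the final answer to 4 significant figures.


t = 66 hr = 237600 s
Diffusion length = 2*sqrt(D*t)
= 2*sqrt(3.7341e-11 * 237600)
= 5.957e-03 m


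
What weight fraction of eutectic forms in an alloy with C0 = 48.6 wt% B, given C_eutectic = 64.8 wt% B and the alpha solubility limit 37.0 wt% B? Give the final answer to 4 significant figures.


f_primary = (C_e - C0) / (C_e - C_alpha_max)
f_primary = (64.8 - 48.6) / (64.8 - 37.0)
f_primary = 0.582734
f_eutectic = 1 - 0.582734 = 0.4173


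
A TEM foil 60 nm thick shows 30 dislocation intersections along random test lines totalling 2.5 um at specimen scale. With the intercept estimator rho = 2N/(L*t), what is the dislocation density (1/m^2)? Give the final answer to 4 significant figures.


rho = 2N / (L * t)
L = 2.5 um = 2.5e-06 m, t = 60 nm = 6e-08 m
rho = 2 * 30 / (2.5e-06 * 6e-08)
rho = 4e+14 1/m^2


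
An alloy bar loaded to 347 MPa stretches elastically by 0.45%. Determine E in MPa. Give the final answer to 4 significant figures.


E = sigma / epsilon
epsilon = 0.45% = 4.5e-03
E = 347 / 4.5e-03
E = 77110 MPa


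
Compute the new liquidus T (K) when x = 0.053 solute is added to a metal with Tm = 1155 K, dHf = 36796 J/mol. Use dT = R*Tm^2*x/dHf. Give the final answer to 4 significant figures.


dT = R*Tm^2*x / dHf
dT = 8.314 * 1155^2 * 0.053 / 36796
dT = 15.9753 K
T_new = 1155 - 15.9753 = 1139 K


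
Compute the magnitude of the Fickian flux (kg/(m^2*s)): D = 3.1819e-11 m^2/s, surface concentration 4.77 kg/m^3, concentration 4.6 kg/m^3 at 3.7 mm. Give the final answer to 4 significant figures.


J = -D * (dC/dx) = D * (C1 - C2) / dx
J = 3.1819e-11 * (4.77 - 4.6) / 3.7e-03
J = 1.462e-09 kg/(m^2*s)


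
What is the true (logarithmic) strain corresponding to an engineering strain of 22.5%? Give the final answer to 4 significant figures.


epsilon_true = ln(1 + epsilon_eng)
epsilon_true = ln(1 + 0.225)
epsilon_true = 0.2029


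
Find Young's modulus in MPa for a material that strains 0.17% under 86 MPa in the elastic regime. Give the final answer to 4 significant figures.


E = sigma / epsilon
epsilon = 0.17% = 1.7e-03
E = 86 / 1.7e-03
E = 50590 MPa


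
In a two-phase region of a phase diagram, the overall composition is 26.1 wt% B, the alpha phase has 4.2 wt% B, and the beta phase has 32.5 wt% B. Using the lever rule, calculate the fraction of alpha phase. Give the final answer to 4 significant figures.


f_alpha = (C_beta - C0) / (C_beta - C_alpha)
f_alpha = (32.5 - 26.1) / (32.5 - 4.2)
f_alpha = 0.2261


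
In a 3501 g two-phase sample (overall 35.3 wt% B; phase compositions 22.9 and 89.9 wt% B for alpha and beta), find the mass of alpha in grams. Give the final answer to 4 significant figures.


f_alpha = (C_beta - C0) / (C_beta - C_alpha)
f_alpha = (89.9 - 35.3) / (89.9 - 22.9) = 0.814925
m_alpha = f_alpha * m_total = 0.814925 * 3501 = 2853 g


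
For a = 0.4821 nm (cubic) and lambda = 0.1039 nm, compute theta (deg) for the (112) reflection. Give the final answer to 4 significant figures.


d = a / sqrt(h^2+k^2+l^2)
d = 0.4821 / sqrt(6) = 0.196817 nm
lambda = 2*d*sin(theta)  =>  sin(theta) = lambda / (2*d)
sin(theta) = 0.1039 / (2 * 0.196817) = 0.263951
theta = 15.3 deg


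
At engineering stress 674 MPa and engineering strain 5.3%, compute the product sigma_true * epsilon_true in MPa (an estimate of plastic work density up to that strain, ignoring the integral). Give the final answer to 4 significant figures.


sigma_true = sigma_eng * (1 + epsilon_eng)
sigma_true = 674 * (1 + 0.053) = 709.722 MPa
epsilon_true = ln(1 + epsilon_eng)
epsilon_true = ln(1 + 0.053) = 0.0516432
sigma_true * epsilon_true = 709.722 * 0.0516432 = 36.65 MPa


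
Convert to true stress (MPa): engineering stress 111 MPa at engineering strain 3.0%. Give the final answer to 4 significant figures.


sigma_true = sigma_eng * (1 + epsilon_eng)
sigma_true = 111 * (1 + 0.03)
sigma_true = 114.3 MPa


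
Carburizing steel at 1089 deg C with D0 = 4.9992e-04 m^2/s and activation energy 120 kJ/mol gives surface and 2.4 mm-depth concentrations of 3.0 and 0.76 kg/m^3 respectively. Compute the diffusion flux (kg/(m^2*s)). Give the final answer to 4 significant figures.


Step 1: D = D0 * exp(-Qd/(R*T))
T = 1089 + 273.15 = 1362.15 K
D = 4.9992e-04 * exp(-120e3 / (8.314 * 1362.15)) = 1.25046e-08 m^2/s
Step 2: J = D * (C1 - C2) / dx
J = 1.25046e-08 * (3.0 - 0.76) / 2.4e-03
J = 1.167e-05 kg/(m^2*s)


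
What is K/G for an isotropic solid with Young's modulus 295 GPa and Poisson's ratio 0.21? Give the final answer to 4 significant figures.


G = E / (2*(1+nu))
G = 295 / (2*(1+0.21)) = 121.901 GPa
K = E / (3*(1-2*nu))
K = 295 / (3*(1-2*0.21)) = 169.54 GPa
K/G = 169.54 / 121.901 = 1.391


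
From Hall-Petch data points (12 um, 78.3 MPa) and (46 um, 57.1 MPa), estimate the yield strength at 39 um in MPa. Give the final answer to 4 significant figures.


sigma_y = sigma0 + k / sqrt(d)
1/sqrt(d1) = 1/sqrt(1.2e-05) = 288.675;  1/sqrt(d2) = 147.442
k = (sigma1 - sigma2) / (1/sqrt(d1) - 1/sqrt(d2)) = (78.3 - 57.1) / (288.675 - 147.442) = 0.150106 MPa*m^0.5
sigma0 = sigma1 - k/sqrt(d1) = 78.3 - 0.150106*288.675 = 34.968 MPa
sigma_y(d3) = 34.968 + 0.150106 / sqrt(3.9e-05) = 59 MPa


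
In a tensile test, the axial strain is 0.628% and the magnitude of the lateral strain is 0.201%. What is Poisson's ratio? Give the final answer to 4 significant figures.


nu = -epsilon_lat / epsilon_axial
Lateral strain is contraction (negative), so using magnitudes:
nu = 0.201 / 0.628
nu = 0.3201


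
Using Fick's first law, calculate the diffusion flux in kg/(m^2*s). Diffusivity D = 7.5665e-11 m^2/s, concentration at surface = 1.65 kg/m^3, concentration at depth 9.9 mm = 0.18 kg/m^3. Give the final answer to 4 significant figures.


J = -D * (dC/dx) = D * (C1 - C2) / dx
J = 7.5665e-11 * (1.65 - 0.18) / 9.9e-03
J = 1.124e-08 kg/(m^2*s)


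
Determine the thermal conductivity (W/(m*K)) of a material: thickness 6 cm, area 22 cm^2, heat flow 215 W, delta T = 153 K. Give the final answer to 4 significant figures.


k = Q*L / (A*dT)
L = 0.06 m, A = 2.2e-03 m^2
k = 215 * 0.06 / (2.2e-03 * 153)
k = 38.32 W/(m*K)


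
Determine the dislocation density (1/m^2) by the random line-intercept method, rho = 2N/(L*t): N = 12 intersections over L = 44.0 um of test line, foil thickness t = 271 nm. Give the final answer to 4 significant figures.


rho = 2N / (L * t)
L = 44.0 um = 4.4e-05 m, t = 271 nm = 2.71e-07 m
rho = 2 * 12 / (4.4e-05 * 2.71e-07)
rho = 2.013e+12 1/m^2


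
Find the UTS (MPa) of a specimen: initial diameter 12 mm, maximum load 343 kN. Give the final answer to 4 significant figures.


A0 = pi*(d/2)^2 = pi*(12/2)^2 = 113.097 mm^2
UTS = F_max / A0 = 343*1000 / 113.097
UTS = 3033 MPa


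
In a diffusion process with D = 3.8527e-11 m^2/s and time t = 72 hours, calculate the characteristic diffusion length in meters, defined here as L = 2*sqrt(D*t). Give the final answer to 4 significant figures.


t = 72 hr = 259200 s
Diffusion length = 2*sqrt(D*t)
= 2*sqrt(3.8527e-11 * 259200)
= 6.32e-03 m


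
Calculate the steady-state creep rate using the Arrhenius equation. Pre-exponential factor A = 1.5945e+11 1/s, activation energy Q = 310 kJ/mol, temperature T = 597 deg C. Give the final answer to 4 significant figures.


rate = A * exp(-Q / (R*T))
T = 597 + 273.15 = 870.15 K
rate = 1.5945e+11 * exp(-310e3 / (8.314 * 870.15))
rate = 3.916e-08 1/s


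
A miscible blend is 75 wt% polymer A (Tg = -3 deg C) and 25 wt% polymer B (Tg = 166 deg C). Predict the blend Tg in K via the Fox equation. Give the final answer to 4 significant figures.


1/Tg = w1/Tg1 + w2/Tg2 (in Kelvin)
Tg1 = 270.15 K, Tg2 = 439.15 K
1/Tg = 0.75/270.15 + 0.25/439.15
Tg = 298.9 K


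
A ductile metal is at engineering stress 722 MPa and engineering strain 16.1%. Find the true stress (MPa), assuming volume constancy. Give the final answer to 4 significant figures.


sigma_true = sigma_eng * (1 + epsilon_eng)
sigma_true = 722 * (1 + 0.161)
sigma_true = 838.2 MPa


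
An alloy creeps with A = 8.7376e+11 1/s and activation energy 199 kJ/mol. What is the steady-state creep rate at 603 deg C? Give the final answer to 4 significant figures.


rate = A * exp(-Q / (R*T))
T = 603 + 273.15 = 876.15 K
rate = 8.7376e+11 * exp(-199e3 / (8.314 * 876.15))
rate = 1.194 1/s


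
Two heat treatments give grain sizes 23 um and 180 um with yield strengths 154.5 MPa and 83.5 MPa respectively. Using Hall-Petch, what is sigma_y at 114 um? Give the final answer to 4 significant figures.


sigma_y = sigma0 + k / sqrt(d)
1/sqrt(d1) = 1/sqrt(2.3e-05) = 208.514;  1/sqrt(d2) = 74.5356
k = (sigma1 - sigma2) / (1/sqrt(d1) - 1/sqrt(d2)) = (154.5 - 83.5) / (208.514 - 74.5356) = 0.529935 MPa*m^0.5
sigma0 = sigma1 - k/sqrt(d1) = 154.5 - 0.529935*208.514 = 44.001 MPa
sigma_y(d3) = 44.001 + 0.529935 / sqrt(1.14e-04) = 93.63 MPa


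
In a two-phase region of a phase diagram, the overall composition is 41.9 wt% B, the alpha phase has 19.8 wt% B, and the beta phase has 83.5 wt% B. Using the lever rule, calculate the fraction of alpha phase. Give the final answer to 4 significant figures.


f_alpha = (C_beta - C0) / (C_beta - C_alpha)
f_alpha = (83.5 - 41.9) / (83.5 - 19.8)
f_alpha = 0.6531


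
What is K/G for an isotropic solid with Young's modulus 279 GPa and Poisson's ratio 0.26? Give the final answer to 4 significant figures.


G = E / (2*(1+nu))
G = 279 / (2*(1+0.26)) = 110.714 GPa
K = E / (3*(1-2*nu))
K = 279 / (3*(1-2*0.26)) = 193.75 GPa
K/G = 193.75 / 110.714 = 1.75


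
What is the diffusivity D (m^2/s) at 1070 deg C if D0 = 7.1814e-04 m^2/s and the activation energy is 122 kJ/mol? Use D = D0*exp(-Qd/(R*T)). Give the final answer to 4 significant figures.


D = D0 * exp(-Qd / (R*T))
T = 1343.15 K
D = 7.1814e-04 * exp(-122e3 / (8.314 * 1343.15))
D = 1.293e-08 m^2/s


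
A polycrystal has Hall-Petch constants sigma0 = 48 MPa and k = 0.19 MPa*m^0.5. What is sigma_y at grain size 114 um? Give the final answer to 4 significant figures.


sigma_y = sigma0 + k / sqrt(d)
d = 114 um = 1.14e-04 m
sigma_y = 48 + 0.19 / sqrt(1.14e-04)
sigma_y = 65.8 MPa


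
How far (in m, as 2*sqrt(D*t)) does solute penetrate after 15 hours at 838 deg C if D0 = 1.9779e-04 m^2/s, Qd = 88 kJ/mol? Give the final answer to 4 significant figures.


Step 1: D = D0 * exp(-Qd/(R*T))
T = 1111.15 K
D = 1.9779e-04 * exp(-88e3 / (8.314 * 1111.15)) = 1.44283e-08 m^2/s
Step 2: L = 2*sqrt(D*t)
t = 15 h = 54000 s
L = 2*sqrt(1.44283e-08 * 54000) = 0.05583 m


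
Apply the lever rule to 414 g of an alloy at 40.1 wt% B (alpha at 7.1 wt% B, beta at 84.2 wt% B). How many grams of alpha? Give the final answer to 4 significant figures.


f_alpha = (C_beta - C0) / (C_beta - C_alpha)
f_alpha = (84.2 - 40.1) / (84.2 - 7.1) = 0.571984
m_alpha = f_alpha * m_total = 0.571984 * 414 = 236.8 g
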